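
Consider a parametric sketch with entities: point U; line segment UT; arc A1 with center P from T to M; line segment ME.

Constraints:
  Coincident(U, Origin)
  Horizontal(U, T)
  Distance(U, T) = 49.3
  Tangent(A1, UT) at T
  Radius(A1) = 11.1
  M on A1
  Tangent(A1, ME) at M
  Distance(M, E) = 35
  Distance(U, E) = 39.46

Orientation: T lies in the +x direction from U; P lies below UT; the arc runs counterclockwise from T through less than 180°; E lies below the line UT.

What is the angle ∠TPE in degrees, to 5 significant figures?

128.12°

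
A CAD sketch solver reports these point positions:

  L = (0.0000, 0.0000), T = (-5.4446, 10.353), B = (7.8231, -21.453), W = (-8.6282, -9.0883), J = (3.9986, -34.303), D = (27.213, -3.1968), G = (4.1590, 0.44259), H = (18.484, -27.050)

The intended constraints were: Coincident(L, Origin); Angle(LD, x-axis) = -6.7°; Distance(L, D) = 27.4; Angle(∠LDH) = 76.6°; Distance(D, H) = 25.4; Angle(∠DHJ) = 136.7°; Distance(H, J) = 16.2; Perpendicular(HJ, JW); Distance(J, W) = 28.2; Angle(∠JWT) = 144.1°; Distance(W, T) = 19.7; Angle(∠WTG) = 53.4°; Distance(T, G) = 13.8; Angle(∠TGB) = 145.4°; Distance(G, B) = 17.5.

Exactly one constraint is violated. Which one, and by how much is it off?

Distance(G, B) = 17.5 — off by 4.70.

L = (0.00, 0.00) ✓; LD at -6.700° ✓; |LD| = 27.40 ✓; ∠LDH = 76.60° ✓; |DH| = 25.40 ✓; ∠DHJ = 136.7° ✓; |HJ| = 16.20 ✓; ∠(HJ, JW) = 90.00° ✓; |JW| = 28.20 ✓; ∠JWT = 144.1° ✓; |WT| = 19.70 ✓; ∠WTG = 53.40° ✓; |TG| = 13.80 ✓; ∠TGB = 145.4° ✓; |GB| = 22.20 ✗.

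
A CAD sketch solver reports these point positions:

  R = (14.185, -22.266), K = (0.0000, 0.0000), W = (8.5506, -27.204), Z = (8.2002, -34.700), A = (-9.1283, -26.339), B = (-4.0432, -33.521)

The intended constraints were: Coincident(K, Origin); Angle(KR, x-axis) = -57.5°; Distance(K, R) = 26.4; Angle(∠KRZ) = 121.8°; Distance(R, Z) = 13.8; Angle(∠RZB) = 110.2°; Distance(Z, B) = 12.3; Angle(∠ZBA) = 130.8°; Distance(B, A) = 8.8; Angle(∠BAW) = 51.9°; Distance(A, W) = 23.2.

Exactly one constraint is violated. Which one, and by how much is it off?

Distance(A, W) = 23.2 — off by 5.50.

K = (0.00, 0.00) ✓; KR at -57.50° ✓; |KR| = 26.40 ✓; ∠KRZ = 121.8° ✓; |RZ| = 13.80 ✓; ∠RZB = 110.2° ✓; |ZB| = 12.30 ✓; ∠ZBA = 130.8° ✓; |BA| = 8.800 ✓; ∠BAW = 51.90° ✓; |AW| = 17.70 ✗.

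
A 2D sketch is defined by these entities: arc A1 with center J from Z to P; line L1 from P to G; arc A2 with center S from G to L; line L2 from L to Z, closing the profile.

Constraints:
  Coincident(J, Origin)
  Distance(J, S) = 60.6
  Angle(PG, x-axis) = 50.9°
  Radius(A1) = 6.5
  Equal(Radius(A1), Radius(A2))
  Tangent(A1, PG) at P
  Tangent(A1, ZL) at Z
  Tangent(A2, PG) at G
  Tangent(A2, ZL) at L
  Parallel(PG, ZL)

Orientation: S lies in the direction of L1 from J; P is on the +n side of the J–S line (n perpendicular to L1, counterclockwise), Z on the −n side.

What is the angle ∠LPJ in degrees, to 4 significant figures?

77.89°

The slot axis is L1's direction at 50.9°, so u = (cos 50.9°, sin 50.9°) = (0.6307, 0.7760) and n = (−sin 50.9°, cos 50.9°) = (-0.7760, 0.6307). J is at the origin and S lies 60.6 along u from J, so S = 60.6·u = (38.22, 47.03). Tangency of A1 to both parallel lines with radius 6.5 puts P and Z at J ± 6.5·n: P = (-5.044, 4.099), Z = (5.044, -4.099). Equal radii place G and L the same way about S: G = S + 6.5·n = (33.17, 51.13), L = S − 6.5·n = (43.26, 42.93). Then cos ∠LPJ = PL·PJ / (|PL||PJ|), giving 77.89°.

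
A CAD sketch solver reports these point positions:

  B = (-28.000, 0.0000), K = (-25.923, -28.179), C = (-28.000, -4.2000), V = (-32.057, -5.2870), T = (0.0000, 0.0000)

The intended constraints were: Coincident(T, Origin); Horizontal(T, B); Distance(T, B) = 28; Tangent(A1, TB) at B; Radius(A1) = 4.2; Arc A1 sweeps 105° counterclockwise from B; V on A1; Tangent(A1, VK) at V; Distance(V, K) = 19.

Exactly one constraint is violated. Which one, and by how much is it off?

Distance(V, K) = 19 — off by 4.70.

T = (0.00, 0.00) ✓; T.y = 0.00, B.y = 0.00 ✓; |TB| = 28.00 ✓; ∠(CB, BT) = 90.00° ✓; |CB| = 4.200 ✓; bearing(C→V) − bearing(C→B) = 105.0° ✓; |CV| = 4.200 ✓; ∠(CV, VK) = 90.00° ✓; |VK| = 23.70 ✗.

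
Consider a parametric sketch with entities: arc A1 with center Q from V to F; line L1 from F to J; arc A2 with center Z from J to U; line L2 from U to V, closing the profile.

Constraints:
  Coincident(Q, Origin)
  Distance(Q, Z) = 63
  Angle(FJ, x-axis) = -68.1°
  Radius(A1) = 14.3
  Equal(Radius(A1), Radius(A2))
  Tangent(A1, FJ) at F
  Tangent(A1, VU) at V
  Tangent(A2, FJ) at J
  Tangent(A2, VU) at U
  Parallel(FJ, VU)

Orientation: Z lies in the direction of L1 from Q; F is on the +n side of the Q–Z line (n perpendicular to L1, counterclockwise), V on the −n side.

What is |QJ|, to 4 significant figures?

64.60

Tangency of A1 to both parallel lines with radius 14.3 puts F and V at Q ± 14.3·n: F = (13.27, 5.334), V = (-13.27, -5.334). Equal radii place J and U the same way about Z: J = Z + 14.3·n = (36.77, -53.12), U = Z − 14.3·n = (10.23, -63.79). Then |QJ| = |J − Q| = 64.60.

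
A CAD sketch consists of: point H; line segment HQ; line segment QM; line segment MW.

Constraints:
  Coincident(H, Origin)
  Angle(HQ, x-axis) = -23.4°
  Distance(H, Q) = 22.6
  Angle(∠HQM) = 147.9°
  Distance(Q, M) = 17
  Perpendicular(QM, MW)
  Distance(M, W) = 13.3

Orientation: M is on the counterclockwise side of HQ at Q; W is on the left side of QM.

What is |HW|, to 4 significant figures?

36.17

H is at the origin; HQ runs at -23.4° with length 22.6, so Q = 22.6·(cos -23.4°, sin -23.4°) = (20.74, -8.976). ∠HQM = 147.9°, so QM runs at -23.4° + (180° − 147.9°) = 8.700° from the x-axis; with |QM| = 17.0, M = Q + 17.0·(cos 8.700°, sin 8.700°) = (37.55, -6.404). QM ⟂ MW; with |MW| = 13.3 on the left of QM, W = M + 13.3·(-0.1513, 0.9885) = (35.53, 6.743). Then |HW| = |W − H| = 36.17.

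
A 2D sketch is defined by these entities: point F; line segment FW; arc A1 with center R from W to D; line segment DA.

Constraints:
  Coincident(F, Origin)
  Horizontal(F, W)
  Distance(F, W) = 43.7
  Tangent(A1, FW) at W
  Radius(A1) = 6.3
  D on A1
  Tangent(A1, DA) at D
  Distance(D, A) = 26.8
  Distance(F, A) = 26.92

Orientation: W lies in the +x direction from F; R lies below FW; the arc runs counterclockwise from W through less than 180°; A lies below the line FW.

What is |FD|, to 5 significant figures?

39.647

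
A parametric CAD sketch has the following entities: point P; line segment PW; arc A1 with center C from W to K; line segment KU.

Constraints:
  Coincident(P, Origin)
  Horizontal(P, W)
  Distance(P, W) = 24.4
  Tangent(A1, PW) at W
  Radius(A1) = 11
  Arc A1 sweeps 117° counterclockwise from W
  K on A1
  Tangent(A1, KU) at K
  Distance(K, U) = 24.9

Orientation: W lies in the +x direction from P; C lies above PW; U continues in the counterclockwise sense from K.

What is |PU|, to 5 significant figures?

44.519

P is at the origin; PW is horizontal with |PW| = 24.4 and W on the +x side, so W = (24.400, 0.0000). The tangent condition forces CW to be normal to PW, so C = W + (0, 11) = (24.400, 11.000). On A1, W sits at bearing -90° from C; a 117° counterclockwise sweep puts K at bearing 27°, so K = C + 11.0·(cos 27°, sin 27°) = (34.201, 15.994). A1 meets KU tangentially, so CK is at right angles to KU, so KU runs along (−sin 27°, cos 27°); with |KU| = 24.9, U = (22.897, 38.180). Then |PU| = |U − P| = 44.519.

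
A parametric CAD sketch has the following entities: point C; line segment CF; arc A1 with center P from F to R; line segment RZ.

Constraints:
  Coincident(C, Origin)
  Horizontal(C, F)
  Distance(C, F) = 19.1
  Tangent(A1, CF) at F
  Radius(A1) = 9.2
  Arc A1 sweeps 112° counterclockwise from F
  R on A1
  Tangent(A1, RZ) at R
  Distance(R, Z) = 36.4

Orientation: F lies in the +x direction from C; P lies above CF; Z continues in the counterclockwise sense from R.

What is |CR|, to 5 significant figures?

30.387

C is at the origin; CF is horizontal with |CF| = 19.1 and F on the +x side, so F = (19.100, 0.0000). Since A1 is tangent to CF there, PF ⟂ CF, so P = F + (0, 9.2) = (19.100, 9.2000). On A1, F sits at bearing -90° from P; a 112° counterclockwise sweep puts R at bearing 22°, so R = P + 9.2·(cos 22°, sin 22°) = (27.630, 12.646). Then |CR| = |R − C| = 30.387.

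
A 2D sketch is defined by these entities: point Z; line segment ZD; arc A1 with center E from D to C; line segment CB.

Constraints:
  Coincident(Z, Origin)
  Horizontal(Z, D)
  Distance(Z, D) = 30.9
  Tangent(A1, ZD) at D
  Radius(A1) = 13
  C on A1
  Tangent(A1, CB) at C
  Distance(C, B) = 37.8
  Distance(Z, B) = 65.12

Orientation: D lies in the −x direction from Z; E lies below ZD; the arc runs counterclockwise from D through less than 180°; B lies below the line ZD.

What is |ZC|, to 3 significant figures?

46.2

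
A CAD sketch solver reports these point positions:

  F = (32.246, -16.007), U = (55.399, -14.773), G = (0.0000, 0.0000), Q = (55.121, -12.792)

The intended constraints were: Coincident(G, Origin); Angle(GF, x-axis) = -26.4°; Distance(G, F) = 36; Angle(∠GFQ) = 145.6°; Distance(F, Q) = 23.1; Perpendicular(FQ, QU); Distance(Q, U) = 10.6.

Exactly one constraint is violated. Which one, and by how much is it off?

Distance(Q, U) = 10.6 — off by 8.60.

G = (0.00, 0.00) ✓; GF at -26.40° ✓; |GF| = 36.00 ✓; ∠GFQ = 145.6° ✓; |FQ| = 23.10 ✓; ∠(FQ, QU) = 90.01° ✓; |QU| = 2.000 ✗.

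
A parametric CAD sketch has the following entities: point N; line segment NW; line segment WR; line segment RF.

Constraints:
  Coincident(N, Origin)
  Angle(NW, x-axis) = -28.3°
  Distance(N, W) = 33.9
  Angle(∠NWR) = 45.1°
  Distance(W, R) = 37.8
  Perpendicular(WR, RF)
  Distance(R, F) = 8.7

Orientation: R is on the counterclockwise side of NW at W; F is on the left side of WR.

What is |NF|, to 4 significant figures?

20.66

N is at the origin; NW runs at -28.3° with length 33.9, so W = 33.9·(cos -28.3°, sin -28.3°) = (29.85, -16.07). ∠NWR = 45.1°, so WR runs at -28.3° + (180° − 45.1°) = 106.6° from the x-axis; with |WR| = 37.8, R = W + 37.8·(cos 106.6°, sin 106.6°) = (19.05, 20.15). The perpendicularity gives RF at right angles to WR; with |RF| = 8.7 on the left of WR, F = R + 8.7·(-0.9583, -0.2857) = (10.71, 17.67). Then |NF| = |F − N| = 20.66.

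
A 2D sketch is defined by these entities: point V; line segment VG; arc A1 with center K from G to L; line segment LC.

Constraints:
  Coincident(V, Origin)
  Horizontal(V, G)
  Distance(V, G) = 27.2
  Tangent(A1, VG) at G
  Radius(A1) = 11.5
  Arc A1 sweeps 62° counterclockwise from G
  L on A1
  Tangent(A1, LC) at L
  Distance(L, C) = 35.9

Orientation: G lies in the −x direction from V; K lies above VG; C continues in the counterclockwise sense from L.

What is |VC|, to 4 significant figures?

37.80

V is at the origin; V and G share the same y with |VG| = 27.2 and G on the −x side, so G = (-27.20, 0.000). A1 meets VG tangentially, so KG is at right angles to VG, so K = G + (0, 11.5) = (-27.20, 11.50). On A1, G sits at bearing -90° from K; a 62° counterclockwise sweep puts L at bearing -28°, so L = K + 11.5·(cos -28°, sin -28°) = (-17.05, 6.101). A1 meets LC tangentially, so KL is at right angles to LC, so LC runs along (−sin -28°, cos -28°); with |LC| = 35.9, C = (-0.1921, 37.80). Then |VC| = |C − V| = 37.80.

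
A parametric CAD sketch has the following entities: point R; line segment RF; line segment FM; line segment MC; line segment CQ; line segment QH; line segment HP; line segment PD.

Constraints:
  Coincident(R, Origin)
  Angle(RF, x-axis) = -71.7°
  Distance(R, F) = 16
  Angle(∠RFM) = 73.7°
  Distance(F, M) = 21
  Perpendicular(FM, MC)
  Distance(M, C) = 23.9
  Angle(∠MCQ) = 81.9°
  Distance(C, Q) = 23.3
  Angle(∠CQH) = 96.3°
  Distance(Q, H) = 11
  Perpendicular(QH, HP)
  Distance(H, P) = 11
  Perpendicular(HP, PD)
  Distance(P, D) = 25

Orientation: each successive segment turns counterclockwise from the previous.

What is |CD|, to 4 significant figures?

16.70

R is at the origin; RF runs at -71.7° with length 16.0, so F = (5.024, -15.19). ∠RFM = 73.7° gives FM at 34.60° from the x-axis; with |FM| = 21.0, M = (22.31, -3.266). FM is perpendicular to MC, so MC runs at 124.6°; with |MC| = 23.9, C = (8.738, 16.41). ∠MCQ = 81.9° gives CQ at -137.3° from the x-axis; with |CQ| = 23.3, Q = (-8.385, 0.6057). ∠CQH = 96.3° gives QH at -53.60° from the x-axis; with |QH| = 11.0, H = (-1.858, -8.248). The perpendicularity gives HP at right angles to QH, so HP runs at 36.40°; with |HP| = 11.0, P = (6.996, -1.720). HP is perpendicular to PD, so PD runs at 126.4°; with |PD| = 25.0, D = (-7.839, 18.40). Then |CD| = |D − C| = 16.70.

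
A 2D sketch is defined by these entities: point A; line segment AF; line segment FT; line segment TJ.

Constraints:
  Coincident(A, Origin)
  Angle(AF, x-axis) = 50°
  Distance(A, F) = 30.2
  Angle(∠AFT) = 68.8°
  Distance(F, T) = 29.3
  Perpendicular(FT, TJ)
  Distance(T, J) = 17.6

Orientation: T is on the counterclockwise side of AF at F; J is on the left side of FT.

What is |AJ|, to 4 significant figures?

21.19

A is at the origin; AF runs at 50.0° with length 30.2, so F = 30.2·(cos 50.0°, sin 50.0°) = (19.41, 23.13). ∠AFT = 68.8°, so FT runs at 50.0° + (180° − 68.8°) = 161.2° from the x-axis; with |FT| = 29.3, T = F + 29.3·(cos 161.2°, sin 161.2°) = (-8.325, 32.58). FT ⟂ TJ; with |TJ| = 17.6 on the left of FT, J = T + 17.6·(-0.3223, -0.9466) = (-14.00, 15.92). Then |AJ| = |J − A| = 21.19.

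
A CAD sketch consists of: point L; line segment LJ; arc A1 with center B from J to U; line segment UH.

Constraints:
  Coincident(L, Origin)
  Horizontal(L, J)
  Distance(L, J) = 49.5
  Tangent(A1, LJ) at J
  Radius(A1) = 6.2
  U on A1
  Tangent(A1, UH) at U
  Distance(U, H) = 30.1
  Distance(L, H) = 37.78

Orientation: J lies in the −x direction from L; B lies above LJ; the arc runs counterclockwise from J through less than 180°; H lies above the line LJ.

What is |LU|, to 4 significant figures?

44.58

Checks: L.y = 0.00, J.y = 0.00 ✓; |BU| = 6.200 ✓; ∠(BU, UH) = 90.00° ✓; |UH| = 30.10 ✓; |LH| = 37.78 ✓.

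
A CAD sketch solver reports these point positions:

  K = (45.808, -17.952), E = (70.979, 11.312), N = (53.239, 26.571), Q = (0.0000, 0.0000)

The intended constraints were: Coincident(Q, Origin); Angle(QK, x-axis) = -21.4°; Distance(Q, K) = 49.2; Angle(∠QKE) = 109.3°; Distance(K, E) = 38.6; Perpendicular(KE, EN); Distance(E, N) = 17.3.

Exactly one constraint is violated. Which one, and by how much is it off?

Distance(E, N) = 17.3 — off by 6.10.

Q = (0.00, 0.00) ✓; QK at -21.40° ✓; |QK| = 49.20 ✓; ∠QKE = 109.3° ✓; |KE| = 38.60 ✓; ∠(KE, EN) = 90.00° ✓; |EN| = 23.40 ✗.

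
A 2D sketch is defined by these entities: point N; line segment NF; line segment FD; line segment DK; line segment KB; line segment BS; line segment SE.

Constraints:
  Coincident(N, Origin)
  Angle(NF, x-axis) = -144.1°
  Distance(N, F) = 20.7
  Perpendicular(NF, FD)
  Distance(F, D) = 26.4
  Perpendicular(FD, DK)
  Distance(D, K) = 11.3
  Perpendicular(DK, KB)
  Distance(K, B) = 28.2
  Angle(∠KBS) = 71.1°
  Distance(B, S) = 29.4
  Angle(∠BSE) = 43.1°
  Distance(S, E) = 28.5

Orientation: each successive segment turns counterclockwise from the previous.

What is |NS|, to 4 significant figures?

38.01

N is at the origin; NF runs at -144.1° with length 20.7, so F = (-16.77, -12.14). NF is perpendicular to FD, so FD runs at -54.10°; with |FD| = 26.4, D = (-1.288, -33.52). FD ⟂ DK, so DK runs at 35.90°; with |DK| = 11.3, K = (7.866, -26.90). DK is perpendicular to KB, so KB runs at 125.9°; with |KB| = 28.2, B = (-8.670, -4.054). ∠KBS = 71.1° gives BS at -125.2° from the x-axis; with |BS| = 29.4, S = (-25.62, -28.08). Then |NS| = |S − N| = 38.01.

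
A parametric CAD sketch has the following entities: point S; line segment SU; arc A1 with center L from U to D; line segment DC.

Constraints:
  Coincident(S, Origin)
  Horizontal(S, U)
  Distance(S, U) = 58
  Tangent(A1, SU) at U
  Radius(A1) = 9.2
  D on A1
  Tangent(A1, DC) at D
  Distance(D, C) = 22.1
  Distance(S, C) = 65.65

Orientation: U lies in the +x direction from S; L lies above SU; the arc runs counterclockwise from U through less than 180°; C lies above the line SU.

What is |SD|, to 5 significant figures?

67.588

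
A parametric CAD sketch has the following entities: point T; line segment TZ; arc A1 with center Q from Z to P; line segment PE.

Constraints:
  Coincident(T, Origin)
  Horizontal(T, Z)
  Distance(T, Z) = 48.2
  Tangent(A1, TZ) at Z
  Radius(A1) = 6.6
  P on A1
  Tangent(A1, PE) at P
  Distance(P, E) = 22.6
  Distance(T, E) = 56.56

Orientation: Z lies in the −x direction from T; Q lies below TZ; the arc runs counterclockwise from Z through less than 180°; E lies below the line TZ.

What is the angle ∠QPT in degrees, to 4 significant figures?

8.203°

T is at the origin; TZ is horizontal with |TZ| = 48.2 and Z on the −x side, so Z = (-48.20, 0.000). The tangent condition forces QZ to be normal to TZ, so Q = Z + (0, -6.6) = (-48.20, -6.600). Since QP ⟂ PE (tangency), |QE| = √(6.6² + 22.6²) = 23.54 regardless of where P sits on A1. So E lies on both circle(T, 56.56) and circle(Q, 23.54); the below-TZ intersection is E = (-47.86, -30.14). P is the foot of the tangent from E: P = (-54.51, -8.542).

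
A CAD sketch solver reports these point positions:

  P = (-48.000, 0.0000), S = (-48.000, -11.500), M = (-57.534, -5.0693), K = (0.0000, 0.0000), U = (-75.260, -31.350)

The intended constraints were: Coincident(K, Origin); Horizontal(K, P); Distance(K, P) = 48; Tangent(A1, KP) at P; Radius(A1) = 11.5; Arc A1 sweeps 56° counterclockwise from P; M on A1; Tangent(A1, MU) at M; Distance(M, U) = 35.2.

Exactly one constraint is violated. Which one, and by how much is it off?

Distance(M, U) = 35.2 — off by 3.50.

K = (0.00, 0.00) ✓; K.y = 0.00, P.y = 0.00 ✓; |KP| = 48.00 ✓; ∠(SP, PK) = 90.00° ✓; |SP| = 11.50 ✓; bearing(S→M) − bearing(S→P) = 56.00° ✓; |SM| = 11.50 ✓; ∠(SM, MU) = 90.00° ✓; |MU| = 31.70 ✗.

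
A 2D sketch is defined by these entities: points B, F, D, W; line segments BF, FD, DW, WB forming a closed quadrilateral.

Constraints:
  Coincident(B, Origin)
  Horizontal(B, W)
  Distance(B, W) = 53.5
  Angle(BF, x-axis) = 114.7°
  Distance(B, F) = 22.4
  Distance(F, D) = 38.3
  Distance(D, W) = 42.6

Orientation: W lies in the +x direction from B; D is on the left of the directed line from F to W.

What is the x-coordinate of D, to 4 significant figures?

26.74

Checks: |BW| = 53.50 ✓; |BF| = 22.40 ✓; |FD| = 38.30 ✓; |DW| = 42.60 ✓.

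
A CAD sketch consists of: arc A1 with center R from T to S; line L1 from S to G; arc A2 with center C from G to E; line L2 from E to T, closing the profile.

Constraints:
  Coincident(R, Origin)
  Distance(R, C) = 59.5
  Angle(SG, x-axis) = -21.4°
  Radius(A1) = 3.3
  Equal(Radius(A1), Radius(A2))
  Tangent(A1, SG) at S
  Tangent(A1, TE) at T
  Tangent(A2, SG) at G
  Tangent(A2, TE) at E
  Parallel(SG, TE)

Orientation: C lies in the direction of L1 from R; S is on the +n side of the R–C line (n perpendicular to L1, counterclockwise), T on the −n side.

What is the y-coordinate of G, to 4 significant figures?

-18.64

Tangency of A1 to both parallel lines with radius 3.3 puts S and T at R ± 3.3·n: S = (1.204, 3.072), T = (-1.204, -3.072). Equal radii place G and E the same way about C: G = C + 3.3·n = (56.60, -18.64), E = C − 3.3·n = (54.19, -24.78). So G.y = -18.64.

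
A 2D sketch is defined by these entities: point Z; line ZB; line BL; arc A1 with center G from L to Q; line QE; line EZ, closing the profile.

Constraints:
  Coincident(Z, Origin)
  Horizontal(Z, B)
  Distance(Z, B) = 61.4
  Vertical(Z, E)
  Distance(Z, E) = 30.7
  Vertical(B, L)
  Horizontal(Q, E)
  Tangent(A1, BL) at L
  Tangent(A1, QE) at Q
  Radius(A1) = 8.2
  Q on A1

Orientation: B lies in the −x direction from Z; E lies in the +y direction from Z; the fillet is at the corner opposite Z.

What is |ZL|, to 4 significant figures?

65.39

Z is at the origin; Z and B share the same y with |ZB| = 61.4 and B on the −x side, so B = (-61.40, 0.000). ZE is vertical with |ZE| = 30.7 and E on the +y side, so E = (0.000, 30.70). The virtual corner opposite Z is at (-61.40, 30.70). Since A1 is tangent to BL there, GL ⟂ BL and the tangent condition forces GQ to be normal to QE, with radius 8.2, so the center G sits 8.2 in from both sides at G = (-53.20, 22.50). That places the tangent points at L = (-61.40, 22.50) on BL and Q = (-53.20, 30.70) on QE. Then |ZL| = |L − Z| = 65.39.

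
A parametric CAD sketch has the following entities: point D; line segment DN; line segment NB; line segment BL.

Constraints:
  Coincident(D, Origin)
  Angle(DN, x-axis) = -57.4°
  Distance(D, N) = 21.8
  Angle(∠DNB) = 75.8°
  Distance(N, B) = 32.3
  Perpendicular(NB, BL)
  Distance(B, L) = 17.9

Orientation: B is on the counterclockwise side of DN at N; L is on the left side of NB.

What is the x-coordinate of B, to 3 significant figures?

33.9

D is at the origin; DN runs at -57.4° with length 21.8, so N = 21.8·(cos -57.4°, sin -57.4°) = (11.7, -18.4). ∠DNB = 75.8°, so NB runs at -57.4° + (180° − 75.8°) = 46.8° from the x-axis; with |NB| = 32.3, B = N + 32.3·(cos 46.8°, sin 46.8°) = (33.9, 5.18). So B.x = 33.9.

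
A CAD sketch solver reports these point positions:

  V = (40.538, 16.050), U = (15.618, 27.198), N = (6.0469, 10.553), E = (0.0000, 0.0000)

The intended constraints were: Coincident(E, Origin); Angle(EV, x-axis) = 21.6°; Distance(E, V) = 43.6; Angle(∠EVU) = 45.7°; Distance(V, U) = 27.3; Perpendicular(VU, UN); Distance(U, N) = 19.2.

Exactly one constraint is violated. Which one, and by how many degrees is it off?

Perpendicular(VU, UN) — off by 5.80°.

E = (0.00, 0.00) ✓; EV at 21.60° ✓; |EV| = 43.60 ✓; ∠EVU = 45.70° ✓; |VU| = 27.30 ✓; ∠(VU, UN) = 84.20° ✗; |UN| = 19.20 ✓.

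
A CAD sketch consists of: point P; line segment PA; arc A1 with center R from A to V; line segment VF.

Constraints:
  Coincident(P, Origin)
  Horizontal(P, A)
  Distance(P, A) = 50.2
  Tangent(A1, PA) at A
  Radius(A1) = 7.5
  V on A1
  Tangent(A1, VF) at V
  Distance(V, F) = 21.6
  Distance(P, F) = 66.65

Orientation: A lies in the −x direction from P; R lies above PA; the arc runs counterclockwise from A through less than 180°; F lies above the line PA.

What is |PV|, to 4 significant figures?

46.80

Checks: |RV| = 7.500 ✓; ∠(RV, VF) = 90.00° ✓; |VF| = 21.60 ✓; |PF| = 66.65 ✓.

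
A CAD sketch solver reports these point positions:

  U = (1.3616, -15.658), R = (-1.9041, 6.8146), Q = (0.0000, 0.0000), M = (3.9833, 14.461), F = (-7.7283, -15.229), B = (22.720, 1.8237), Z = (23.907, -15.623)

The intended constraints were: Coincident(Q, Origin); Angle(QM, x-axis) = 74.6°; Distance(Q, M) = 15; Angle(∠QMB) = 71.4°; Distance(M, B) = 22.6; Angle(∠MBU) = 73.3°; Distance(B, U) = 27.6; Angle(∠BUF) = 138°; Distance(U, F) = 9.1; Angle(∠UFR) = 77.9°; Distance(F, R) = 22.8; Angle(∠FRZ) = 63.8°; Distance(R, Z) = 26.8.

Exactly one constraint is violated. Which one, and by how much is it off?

Distance(R, Z) = 26.8 — off by 7.40.

Q = (0.00, 0.00) ✓; QM at 74.60° ✓; |QM| = 15.00 ✓; ∠QMB = 71.40° ✓; |MB| = 22.60 ✓; ∠MBU = 73.30° ✓; |BU| = 27.60 ✓; ∠BUF = 138.0° ✓; |UF| = 9.100 ✓; ∠UFR = 77.90° ✓; |FR| = 22.80 ✓; ∠FRZ = 63.80° ✓; |RZ| = 34.20 ✗.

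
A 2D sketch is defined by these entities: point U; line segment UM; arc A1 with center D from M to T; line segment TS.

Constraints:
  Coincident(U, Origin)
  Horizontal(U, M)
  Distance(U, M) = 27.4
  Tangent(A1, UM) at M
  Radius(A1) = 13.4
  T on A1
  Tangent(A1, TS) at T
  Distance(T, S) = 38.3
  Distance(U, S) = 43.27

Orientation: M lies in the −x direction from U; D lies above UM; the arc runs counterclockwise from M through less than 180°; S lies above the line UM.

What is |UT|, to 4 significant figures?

17.13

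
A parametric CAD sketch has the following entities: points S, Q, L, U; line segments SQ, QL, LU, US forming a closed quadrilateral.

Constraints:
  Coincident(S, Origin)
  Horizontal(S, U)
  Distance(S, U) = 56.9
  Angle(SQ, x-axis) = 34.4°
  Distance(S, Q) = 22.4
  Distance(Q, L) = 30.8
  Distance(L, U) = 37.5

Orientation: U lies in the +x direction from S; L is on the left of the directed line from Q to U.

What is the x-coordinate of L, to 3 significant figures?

40.8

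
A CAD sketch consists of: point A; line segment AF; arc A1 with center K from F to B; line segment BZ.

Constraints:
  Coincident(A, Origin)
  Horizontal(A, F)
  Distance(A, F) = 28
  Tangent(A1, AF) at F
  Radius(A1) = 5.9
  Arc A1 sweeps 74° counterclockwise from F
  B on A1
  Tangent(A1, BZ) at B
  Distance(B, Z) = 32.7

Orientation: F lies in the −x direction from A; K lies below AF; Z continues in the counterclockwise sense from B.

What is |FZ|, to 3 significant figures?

38.6

A is at the origin; AF is horizontal with |AF| = 28.0 and F on the −x side, so F = (-28.0, 0.00). A1 meets AF tangentially, so KF is at right angles to AF, so K = F + (0, -5.9) = (-28.0, -5.90). On A1, F sits at bearing 90° from K; a 74° counterclockwise sweep puts B at bearing 164°, so B = K + 5.9·(cos 164°, sin 164°) = (-33.7, -4.27). Tangency of A1 to BZ means the radius KB is perpendicular to BZ, so BZ runs along (−sin 164°, cos 164°); with |BZ| = 32.7, Z = (-42.7, -35.7). Then |FZ| = |Z − F| = 38.6.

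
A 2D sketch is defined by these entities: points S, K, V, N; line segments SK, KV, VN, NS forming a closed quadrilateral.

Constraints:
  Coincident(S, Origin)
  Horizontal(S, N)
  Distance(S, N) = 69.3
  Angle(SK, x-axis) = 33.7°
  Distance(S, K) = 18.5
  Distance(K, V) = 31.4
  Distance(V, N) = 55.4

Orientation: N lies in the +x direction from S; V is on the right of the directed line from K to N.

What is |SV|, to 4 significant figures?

27.70

Checks: |KV| = 31.40 ✓; |VN| = 55.40 ✓.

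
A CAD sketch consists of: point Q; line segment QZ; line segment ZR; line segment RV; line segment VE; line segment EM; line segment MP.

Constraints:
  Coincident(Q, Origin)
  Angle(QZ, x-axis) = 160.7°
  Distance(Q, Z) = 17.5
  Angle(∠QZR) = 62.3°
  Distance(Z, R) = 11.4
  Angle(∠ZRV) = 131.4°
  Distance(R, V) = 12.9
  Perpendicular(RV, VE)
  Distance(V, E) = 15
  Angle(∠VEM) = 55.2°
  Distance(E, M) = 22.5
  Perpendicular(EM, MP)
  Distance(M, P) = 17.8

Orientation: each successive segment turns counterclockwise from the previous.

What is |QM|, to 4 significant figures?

18.36

Q is at the origin; QZ runs at 160.7° with length 17.5, so Z = (-16.52, 5.784). ∠QZR = 62.3° gives ZR at -81.60° from the x-axis; with |ZR| = 11.4, R = (-14.85, -5.494). ∠ZRV = 131.4° gives RV at -33.00° from the x-axis; with |RV| = 12.9, V = (-4.032, -12.52). The perpendicularity gives VE at right angles to RV, so VE runs at 57.00°; with |VE| = 15.0, E = (4.137, 0.06051). ∠VEM = 55.2° gives EM at -178.2° from the x-axis; with |EM| = 22.5, M = (-18.35, -0.6462). Then |QM| = |M − Q| = 18.36.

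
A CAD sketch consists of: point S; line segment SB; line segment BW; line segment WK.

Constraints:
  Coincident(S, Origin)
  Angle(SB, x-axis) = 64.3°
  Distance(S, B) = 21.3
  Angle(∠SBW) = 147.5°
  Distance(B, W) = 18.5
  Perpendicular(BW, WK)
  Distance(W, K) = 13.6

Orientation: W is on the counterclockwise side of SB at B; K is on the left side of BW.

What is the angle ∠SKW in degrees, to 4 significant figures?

86.62°

S is at the origin; SB runs at 64.3° with length 21.3, so B = 21.3·(cos 64.3°, sin 64.3°) = (9.237, 19.19). ∠SBW = 147.5°, so BW runs at 64.3° + (180° − 147.5°) = 96.80° from the x-axis; with |BW| = 18.5, W = B + 18.5·(cos 96.80°, sin 96.80°) = (7.046, 37.56). BW ⟂ WK; with |WK| = 13.6 on the left of BW, K = W + 13.6·(-0.9930, -0.1184) = (-6.458, 35.95). Then cos ∠SKW = KS·KW / (|KS||KW|), giving 86.62°.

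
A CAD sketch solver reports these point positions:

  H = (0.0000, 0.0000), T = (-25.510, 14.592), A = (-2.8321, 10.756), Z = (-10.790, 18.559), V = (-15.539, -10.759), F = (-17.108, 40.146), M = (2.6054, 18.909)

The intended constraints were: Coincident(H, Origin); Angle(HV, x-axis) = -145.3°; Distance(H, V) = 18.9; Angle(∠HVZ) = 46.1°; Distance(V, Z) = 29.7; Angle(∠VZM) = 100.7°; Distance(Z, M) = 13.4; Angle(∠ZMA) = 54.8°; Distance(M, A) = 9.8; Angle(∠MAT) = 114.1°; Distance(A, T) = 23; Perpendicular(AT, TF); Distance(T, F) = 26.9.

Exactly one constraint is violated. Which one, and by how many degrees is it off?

Perpendicular(AT, TF) — off by 8.60°.

H = (0.00, 0.00) ✓; HV at -145.3° ✓; |HV| = 18.90 ✓; ∠HVZ = 46.10° ✓; |VZ| = 29.70 ✓; ∠VZM = 100.7° ✓; |ZM| = 13.40 ✓; ∠ZMA = 54.80° ✓; |MA| = 9.800 ✓; ∠MAT = 114.1° ✓; |AT| = 23.00 ✓; ∠(AT, TF) = 98.60° ✗; |TF| = 26.90 ✓.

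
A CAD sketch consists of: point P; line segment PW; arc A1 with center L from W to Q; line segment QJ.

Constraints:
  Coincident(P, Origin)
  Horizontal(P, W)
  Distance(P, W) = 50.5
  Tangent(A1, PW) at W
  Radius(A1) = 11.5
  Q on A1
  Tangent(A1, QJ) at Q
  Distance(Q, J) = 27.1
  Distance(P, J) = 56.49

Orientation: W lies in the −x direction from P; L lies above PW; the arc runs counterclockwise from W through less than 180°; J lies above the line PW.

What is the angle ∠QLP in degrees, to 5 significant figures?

16.251°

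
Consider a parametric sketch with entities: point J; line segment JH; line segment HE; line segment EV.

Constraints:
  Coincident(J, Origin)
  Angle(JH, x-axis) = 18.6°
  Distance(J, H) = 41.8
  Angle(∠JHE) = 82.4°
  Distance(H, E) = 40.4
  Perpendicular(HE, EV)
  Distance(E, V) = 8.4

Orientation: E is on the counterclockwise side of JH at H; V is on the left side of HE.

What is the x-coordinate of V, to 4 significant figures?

14.24

∠JHE = 82.4°, so HE runs at 18.6° + (180° − 82.4°) = 116.2° from the x-axis; with |HE| = 40.4, E = H + 40.4·(cos 116.2°, sin 116.2°) = (21.78, 49.58). The perpendicularity gives EV at right angles to HE; with |EV| = 8.4 on the left of HE, V = E + 8.4·(-0.8973, -0.4415) = (14.24, 45.87). So V.x = 14.24.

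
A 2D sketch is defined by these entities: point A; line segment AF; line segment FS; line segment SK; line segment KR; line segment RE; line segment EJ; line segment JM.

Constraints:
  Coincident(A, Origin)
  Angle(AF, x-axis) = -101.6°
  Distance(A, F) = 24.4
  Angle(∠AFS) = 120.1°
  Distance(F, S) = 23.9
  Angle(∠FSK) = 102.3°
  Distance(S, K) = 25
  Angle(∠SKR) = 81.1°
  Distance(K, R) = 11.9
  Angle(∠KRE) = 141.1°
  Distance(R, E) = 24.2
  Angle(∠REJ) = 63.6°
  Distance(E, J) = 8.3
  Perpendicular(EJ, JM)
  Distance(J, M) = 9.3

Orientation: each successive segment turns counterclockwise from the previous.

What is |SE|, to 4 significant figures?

28.50

A is at the origin; AF runs at -101.6° with length 24.4, so F = (-4.906, -23.90). ∠AFS = 120.1° gives FS at -41.70° from the x-axis; with |FS| = 23.9, S = (12.94, -39.80). ∠FSK = 102.3° gives SK at 36.00° from the x-axis; with |SK| = 25.0, K = (33.16, -25.11). ∠SKR = 81.1° gives KR at 134.9° from the x-axis; with |KR| = 11.9, R = (24.76, -16.68). ∠KRE = 141.1° gives RE at 173.8° from the x-axis; with |RE| = 24.2, E = (0.7055, -14.06). Then |SE| = |E − S| = 28.50.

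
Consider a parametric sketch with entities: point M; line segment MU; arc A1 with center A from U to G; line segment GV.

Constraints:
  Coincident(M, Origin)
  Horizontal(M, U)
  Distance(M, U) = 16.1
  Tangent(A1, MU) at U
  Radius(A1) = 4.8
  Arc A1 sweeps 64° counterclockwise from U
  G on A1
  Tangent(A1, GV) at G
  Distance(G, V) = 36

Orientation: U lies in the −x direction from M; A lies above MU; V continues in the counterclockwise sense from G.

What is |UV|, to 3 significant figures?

40.4

On A1, U sits at bearing -90° from A; a 64° counterclockwise sweep puts G at bearing -26°, so G = A + 4.8·(cos -26°, sin -26°) = (-11.8, 2.70). Tangency of A1 to GV means the radius AG is perpendicular to GV, so GV runs along (−sin -26°, cos -26°); with |GV| = 36.0, V = (4.00, 35.1). Then |UV| = |V − U| = 40.4.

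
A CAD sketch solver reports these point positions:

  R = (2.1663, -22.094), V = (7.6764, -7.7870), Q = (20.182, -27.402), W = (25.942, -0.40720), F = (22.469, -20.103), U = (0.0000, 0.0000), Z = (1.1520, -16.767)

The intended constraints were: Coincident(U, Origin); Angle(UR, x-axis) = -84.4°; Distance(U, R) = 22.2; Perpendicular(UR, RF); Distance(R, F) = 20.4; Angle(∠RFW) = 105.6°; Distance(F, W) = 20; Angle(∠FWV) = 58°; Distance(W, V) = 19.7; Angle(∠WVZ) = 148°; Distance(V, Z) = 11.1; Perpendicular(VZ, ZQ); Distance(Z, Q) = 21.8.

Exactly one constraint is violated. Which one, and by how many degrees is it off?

Perpendicular(VZ, ZQ) — off by 6.80°.

U = (0.00, 0.00) ✓; UR at -84.40° ✓; |UR| = 22.20 ✓; ∠(UR, RF) = 90.00° ✓; |RF| = 20.40 ✓; ∠RFW = 105.6° ✓; |FW| = 20.00 ✓; ∠FWV = 58.00° ✓; |WV| = 19.70 ✓; ∠WVZ = 148.0° ✓; |VZ| = 11.10 ✓; ∠(VZ, ZQ) = 96.80° ✗; |ZQ| = 21.80 ✓.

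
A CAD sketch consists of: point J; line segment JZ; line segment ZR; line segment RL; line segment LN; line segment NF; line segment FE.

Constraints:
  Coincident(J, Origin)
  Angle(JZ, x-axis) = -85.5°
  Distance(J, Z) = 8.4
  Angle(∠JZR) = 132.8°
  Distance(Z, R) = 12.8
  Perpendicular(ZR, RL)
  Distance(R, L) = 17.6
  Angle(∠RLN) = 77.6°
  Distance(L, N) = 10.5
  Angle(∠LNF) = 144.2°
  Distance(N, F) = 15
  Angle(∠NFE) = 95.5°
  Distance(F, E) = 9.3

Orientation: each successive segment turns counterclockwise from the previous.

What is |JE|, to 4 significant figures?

9.943

J is at the origin; JZ runs at -85.5° with length 8.4, so Z = (0.6591, -8.374). ∠JZR = 132.8° gives ZR at -38.30° from the x-axis; with |ZR| = 12.8, R = (10.70, -16.31). ZR ⟂ RL, so RL runs at 51.70°; with |RL| = 17.6, L = (21.61, -2.495). ∠RLN = 77.6° gives LN at 154.1° from the x-axis; with |LN| = 10.5, N = (12.17, 2.091). ∠LNF = 144.2° gives NF at -170.1° from the x-axis; with |NF| = 15.0, F = (-2.610, -0.4877). ∠NFE = 95.5° gives FE at -85.60° from the x-axis; with |FE| = 9.3, E = (-1.896, -9.760). Then |JE| = |E − J| = 9.943.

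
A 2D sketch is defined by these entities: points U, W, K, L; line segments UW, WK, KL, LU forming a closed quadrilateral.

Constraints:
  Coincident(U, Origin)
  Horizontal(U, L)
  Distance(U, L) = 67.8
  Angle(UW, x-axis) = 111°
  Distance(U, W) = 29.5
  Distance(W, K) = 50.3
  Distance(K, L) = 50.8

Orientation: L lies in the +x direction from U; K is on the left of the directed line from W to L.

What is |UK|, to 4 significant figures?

55.86

U is at the origin; UL is horizontal with |UL| = 67.8 and L in +x, so L = (67.8, 0). UW runs at 111.0° with |UW| = 29.5, so W = (-10.57, 27.54). K is determined by |WK| = 50.3 and |KL| = 50.8 together: it lies at the intersection of circle(W, 50.3) and circle(L, 50.8). With |WL| = 83.07, the foot of the radical line on WL is 41.23 from W and the perpendicular offset is √(50.3² − 41.23²) = 28.81. Taking the left-of-WL solution: K = (37.88, 41.05).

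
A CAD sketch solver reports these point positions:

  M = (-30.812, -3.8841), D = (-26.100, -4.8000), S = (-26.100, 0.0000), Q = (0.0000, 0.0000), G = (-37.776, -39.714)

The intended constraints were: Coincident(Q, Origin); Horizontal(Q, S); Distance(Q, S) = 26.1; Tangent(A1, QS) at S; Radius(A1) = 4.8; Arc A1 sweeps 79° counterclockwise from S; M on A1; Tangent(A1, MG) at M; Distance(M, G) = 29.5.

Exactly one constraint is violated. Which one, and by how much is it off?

Distance(M, G) = 29.5 — off by 7.00.

Q = (0.00, 0.00) ✓; Q.y = 0.00, S.y = 0.00 ✓; |QS| = 26.10 ✓; ∠(DS, SQ) = 90.00° ✓; |DS| = 4.800 ✓; bearing(D→M) − bearing(D→S) = 79.00° ✓; |DM| = 4.800 ✓; ∠(DM, MG) = 90.00° ✓; |MG| = 36.50 ✗.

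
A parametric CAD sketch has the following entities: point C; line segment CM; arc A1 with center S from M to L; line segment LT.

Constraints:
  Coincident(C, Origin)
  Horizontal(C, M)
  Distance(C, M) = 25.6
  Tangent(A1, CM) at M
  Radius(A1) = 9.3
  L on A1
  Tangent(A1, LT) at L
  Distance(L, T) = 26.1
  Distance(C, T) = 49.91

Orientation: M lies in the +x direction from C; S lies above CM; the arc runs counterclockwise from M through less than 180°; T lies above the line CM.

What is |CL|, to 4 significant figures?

36.08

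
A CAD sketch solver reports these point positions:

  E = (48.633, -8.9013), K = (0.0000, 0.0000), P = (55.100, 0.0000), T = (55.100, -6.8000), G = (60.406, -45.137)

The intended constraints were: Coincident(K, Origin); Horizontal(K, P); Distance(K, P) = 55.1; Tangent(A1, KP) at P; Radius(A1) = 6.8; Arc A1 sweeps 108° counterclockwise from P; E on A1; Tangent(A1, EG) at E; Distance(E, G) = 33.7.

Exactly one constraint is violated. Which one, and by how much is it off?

Distance(E, G) = 33.7 — off by 4.40.

K = (0.00, 0.00) ✓; K.y = 0.00, P.y = 0.00 ✓; |KP| = 55.10 ✓; ∠(TP, PK) = 90.00° ✓; |TP| = 6.800 ✓; bearing(T→E) − bearing(T→P) = 108.0° ✓; |TE| = 6.800 ✓; ∠(TE, EG) = 90.00° ✓; |EG| = 38.10 ✗.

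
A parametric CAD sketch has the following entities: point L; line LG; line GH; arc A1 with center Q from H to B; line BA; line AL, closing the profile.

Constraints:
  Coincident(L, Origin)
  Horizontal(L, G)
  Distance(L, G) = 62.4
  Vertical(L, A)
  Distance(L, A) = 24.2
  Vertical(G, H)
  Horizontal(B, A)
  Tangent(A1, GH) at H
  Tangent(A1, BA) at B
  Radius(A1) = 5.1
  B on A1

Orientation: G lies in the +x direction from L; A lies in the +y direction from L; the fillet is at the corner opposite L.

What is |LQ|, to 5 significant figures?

60.400

L is at the origin; LG is horizontal with |LG| = 62.4 and G on the +x side, so G = (62.400, 0.0000). L and A share the same x with |LA| = 24.2 and A on the +y side, so A = (0.0000, 24.200). The virtual corner opposite L is at (62.400, 24.200). Tangency of A1 to GH means the radius QH is perpendicular to GH and the tangent condition forces QB to be normal to BA, with radius 5.1, so the center Q sits 5.1 in from both sides at Q = (57.300, 19.100). Then |LQ| = |Q − L| = 60.400.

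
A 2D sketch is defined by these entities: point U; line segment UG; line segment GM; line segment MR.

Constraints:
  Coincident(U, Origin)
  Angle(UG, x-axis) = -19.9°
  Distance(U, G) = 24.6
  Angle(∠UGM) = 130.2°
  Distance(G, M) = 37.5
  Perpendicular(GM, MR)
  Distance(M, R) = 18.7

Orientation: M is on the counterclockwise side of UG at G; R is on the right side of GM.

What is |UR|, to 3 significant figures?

65.2

U is at the origin; UG runs at -19.9° with length 24.6, so G = 24.6·(cos -19.9°, sin -19.9°) = (23.1, -8.37). ∠UGM = 130.2°, so GM runs at -19.9° + (180° − 130.2°) = 29.9° from the x-axis; with |GM| = 37.5, M = G + 37.5·(cos 29.9°, sin 29.9°) = (55.6, 10.3). The perpendicularity gives MR at right angles to GM; with |MR| = 18.7 on the right of GM, R = M + 18.7·(0.498, -0.867) = (65.0, -5.89). Then |UR| = |R − U| = 65.2.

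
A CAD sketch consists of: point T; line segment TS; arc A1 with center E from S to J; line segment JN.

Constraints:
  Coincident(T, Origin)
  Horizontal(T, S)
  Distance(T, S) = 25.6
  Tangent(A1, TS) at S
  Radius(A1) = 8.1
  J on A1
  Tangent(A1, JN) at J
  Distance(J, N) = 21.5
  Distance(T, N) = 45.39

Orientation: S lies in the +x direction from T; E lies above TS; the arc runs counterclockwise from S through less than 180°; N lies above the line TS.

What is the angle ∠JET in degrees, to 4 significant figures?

159.5°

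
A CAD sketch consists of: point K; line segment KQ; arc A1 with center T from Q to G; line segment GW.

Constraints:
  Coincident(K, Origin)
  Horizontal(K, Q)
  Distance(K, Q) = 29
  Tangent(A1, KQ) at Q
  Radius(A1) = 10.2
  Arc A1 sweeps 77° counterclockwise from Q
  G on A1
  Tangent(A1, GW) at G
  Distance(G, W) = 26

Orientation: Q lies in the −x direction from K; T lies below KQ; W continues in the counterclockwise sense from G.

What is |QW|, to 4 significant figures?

36.80

K is at the origin; KQ is horizontal with |KQ| = 29.0 and Q on the −x side, so Q = (-29.00, 0.000). Since A1 is tangent to KQ there, TQ ⟂ KQ, so T = Q + (0, -10.2) = (-29.00, -10.20). On A1, Q sits at bearing 90° from T; a 77° counterclockwise sweep puts G at bearing 167°, so G = T + 10.2·(cos 167°, sin 167°) = (-38.94, -7.905). The tangent condition forces TG to be normal to GW, so GW runs along (−sin 167°, cos 167°); with |GW| = 26.0, W = (-44.79, -33.24). Then |QW| = |W − Q| = 36.80.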